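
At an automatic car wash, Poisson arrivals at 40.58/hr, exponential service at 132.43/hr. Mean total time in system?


W = 1/(μ−λ) = 1/(132.43 − 40.58) = 1/91.85 = 0.01089 hr

Final: 0.01089 hr


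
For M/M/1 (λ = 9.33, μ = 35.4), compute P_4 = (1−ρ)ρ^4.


ρ = 9.33/35.4 = 0.2636
P_n = (1−ρ)·ρ^n = (1 − 0.2636)·0.2636^4 = 0.7364·0.004825 = 0.003553

Final: 0.003553


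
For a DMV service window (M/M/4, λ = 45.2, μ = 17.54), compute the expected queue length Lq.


a = λ/μ = 2.5770; ρ = a/4 = 0.6442
P₀ = 0.067049
Lq = P₀·a^c·ρ / (c!·(1−ρ)²) = 0.067049·44.09967·0.6442/(24·0.12656)
= 0.62713

Final: 0.62713


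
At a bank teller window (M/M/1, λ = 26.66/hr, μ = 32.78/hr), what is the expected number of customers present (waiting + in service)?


ρ = λ/μ = 26.66/32.78 = 0.8133
L = ρ/(1−ρ) = 0.8133/(1 − 0.8133) = 0.8133/0.1867 = 4.3562

Final: 4.3562


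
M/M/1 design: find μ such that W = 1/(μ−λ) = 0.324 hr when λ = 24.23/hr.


W = 1/(μ−λ) ⇒ μ − λ = 1/W = 1/0.324 = 3.0864
μ = λ + 1/W = 24.23 + 3.0864 = 27.3164 per hr

Final: 27.3164 /hr


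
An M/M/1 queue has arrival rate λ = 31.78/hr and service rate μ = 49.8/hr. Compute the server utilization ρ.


ρ = λ/μ = 31.78/49.8 = 0.6382

Final: 0.6382


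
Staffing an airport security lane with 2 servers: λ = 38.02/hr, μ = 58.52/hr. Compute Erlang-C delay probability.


a = λ/μ = 0.6497; ρ = a/2 = 0.3248
P₀ = 0.509609 (from M/M/c formula)
C(c,a) = [a^c/(c!(1−ρ))]·P₀ = [0.42210/(2·0.6752)]·0.509609
= 0.31260·0.509609 = 0.159302

Final: 0.159302


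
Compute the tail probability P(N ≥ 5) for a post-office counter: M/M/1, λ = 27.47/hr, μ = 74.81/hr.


ρ = 27.47/74.81 = 0.3672
P(N ≥ n) = ρ^n = 0.3672^5 = 0.006676

Final: 0.006676


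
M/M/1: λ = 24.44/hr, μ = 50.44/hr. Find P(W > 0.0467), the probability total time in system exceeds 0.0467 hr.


W ~ Exponential(μ−λ) for M/M/1.
μ − λ = 50.44 − 24.44 = 26.0000
P(W > t) = e^{−(μ−λ)t} = e^{−1.2142} = 0.296947

Final: 0.296947


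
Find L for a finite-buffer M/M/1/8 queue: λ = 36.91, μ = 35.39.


ρ = 36.91/35.39 = 1.0429
L = ρ[1 − (K+1)ρ^K + Kρ^(K+1)] / [(1−ρ)(1−ρ^(K+1))]
Numerator: 1.0429·(1 − 9·1.399935 + 8·1.460062) = 0.084565
Denominator: (-0.04295)·(-0.460062) = 0.019760
L = 0.084565/0.019760 = 4.2797

Final: 4.2797


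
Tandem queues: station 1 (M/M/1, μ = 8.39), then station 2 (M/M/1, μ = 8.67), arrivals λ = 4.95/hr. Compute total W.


Each node sees arrival rate λ = 4.95/hr (tandem ⇒ throughput preserved).
W₁ = 1/(μ₁−λ) = 1/(8.39−4.95) = 0.29070 hr
W₂ = 1/(μ₂−λ) = 1/(8.67−4.95) = 0.26882 hr
W_total = W₁ + W₂ = 0.29070 + 0.26882 = 0.55951 hr

Final: 0.55951 hr


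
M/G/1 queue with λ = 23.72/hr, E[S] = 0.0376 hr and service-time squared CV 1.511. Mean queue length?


ρ = λ·E[S] = 23.72·0.0376 = 0.8919
Lq = ρ²(1+C_s²)/(2(1−ρ)) = 0.7954·(1+1.511)/(2·0.1081)
= 0.7954·2.5110/0.2163 = 9.23599

Final: 9.23599


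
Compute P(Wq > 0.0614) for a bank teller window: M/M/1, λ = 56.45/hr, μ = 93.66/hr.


ρ = 56.45/93.66 = 0.6027
P(Wq > t) = ρ·e^{−(μ−λ)t} = 0.6027·e^{−2.2847}
= 0.6027·0.101805 = 0.061359

Final: 0.061359


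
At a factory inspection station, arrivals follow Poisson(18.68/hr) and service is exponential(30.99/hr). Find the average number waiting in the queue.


ρ = 18.68/30.99 = 0.6028
Lq = ρ²/(1−ρ) = 0.3633/0.3972 = 0.9147

Final: 0.9147


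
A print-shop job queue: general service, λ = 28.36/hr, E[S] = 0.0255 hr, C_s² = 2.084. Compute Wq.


ρ = λ·E[S] = 28.36·0.0255 = 0.7232
E[S²] = E[S]²(1+C_s²) = 0.0255²·(1+2.084) = 0.002005
Wq = λ·E[S²]/(2(1−ρ)) = 28.36·0.002005/(2·0.2768) = 0.10272 hr

Final: 0.10272 hr


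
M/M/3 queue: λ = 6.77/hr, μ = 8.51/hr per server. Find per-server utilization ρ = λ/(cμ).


ρ = λ/(cμ) = 6.77/(3·8.51) = 6.77/25.53 = 0.2652

Final: 0.2652


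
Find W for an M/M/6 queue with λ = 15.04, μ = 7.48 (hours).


a = 2.0107; ρ = 0.3351; P₀ = 0.133691
Lq = P₀·a^c·ρ/(c!(1−ρ)²) = 0.009301
Wq = Lq/λ = 0.009301/15.04 = 0.0006184 hr
W = Wq + 1/μ = 0.0006184 + 0.13369 = 0.13431 hr

Final: 0.13431 hr


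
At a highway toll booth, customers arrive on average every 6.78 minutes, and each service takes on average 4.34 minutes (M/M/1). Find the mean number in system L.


λ = 60/6.78 = 8.8496 /hr
μ = 60/4.34 = 13.8249 /hr
ρ = λ/μ = 8.8496/13.8249 = 0.6401
L = ρ/(1−ρ) = 0.6401/0.3599 = 1.7787

Final: 1.7787


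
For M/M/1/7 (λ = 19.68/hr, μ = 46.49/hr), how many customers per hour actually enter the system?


ρ = 0.4233; P_K = (1−ρ)ρ^7/(1−ρ^8) = 0.001406
λ_eff = λ(1 − P_K) = 19.68·(1 − 0.001406) = 19.68·0.998594 = 19.6523 /hr

Final: 19.6523 /hr


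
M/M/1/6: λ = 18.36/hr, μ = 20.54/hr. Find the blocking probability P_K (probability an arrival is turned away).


ρ = λ/μ = 18.36/20.54 = 0.8939
P_K = (1−ρ)ρ^K/(1−ρ^(K+1)) = (0.1061·0.510074)/(1 − 0.455938)
= 0.054136/0.544062 = 0.099504

Final: 0.099504


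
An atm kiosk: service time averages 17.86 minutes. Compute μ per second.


μ = 1/(service time) in consistent units.
1 second = 0.0166667 min, so μ = 0.0166667/17.86 = 0.0009332 per second

Final: 0.0009332 /sec


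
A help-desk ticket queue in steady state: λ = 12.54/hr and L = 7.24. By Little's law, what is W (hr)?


W = L/λ = 7.24/12.54 = 0.5774 hr

Final: 0.5774 hr


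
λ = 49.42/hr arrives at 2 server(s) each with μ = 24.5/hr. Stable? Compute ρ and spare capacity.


Total capacity cμ = 2·24.5 = 49.00/hr
ρ = λ/(cμ) = 49.42/49.00 = 1.0086
Stable ⇔ ρ < 1: NO
Spare capacity = cμ − λ = 49.00 − 49.42 = -0.42/hr

Final: ρ = 1.0086; unstable; margin = -0.42/hr


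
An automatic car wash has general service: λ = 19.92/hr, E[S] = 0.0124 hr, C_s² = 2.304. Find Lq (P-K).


ρ = λ·E[S] = 19.92·0.0124 = 0.2470
Lq = ρ²(1+C_s²)/(2(1−ρ)) = 0.06101·(1+2.304)/(2·0.7530)
= 0.06101·3.3040/1.5060 = 0.13386

Final: 0.13386


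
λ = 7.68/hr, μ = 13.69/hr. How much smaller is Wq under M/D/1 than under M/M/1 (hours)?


ρ = 7.68/13.69 = 0.5610
Wq(M/M/1) = ρ/(μ−λ) = 0.5610/6.01 = 0.09334 hr
Wq(M/D/1) = ρ/(2(μ−λ)) = 0.04667 hr
Savings = 0.09334 − 0.04667 = 0.04667 hr

Final: 0.04667 hr


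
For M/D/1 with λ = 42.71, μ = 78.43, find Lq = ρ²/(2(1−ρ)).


ρ = 42.71/78.43 = 0.5446
M/D/1: Lq = ρ²/(2(1−ρ)) = 0.2965/(2·0.4554) = 0.32556

Final: 0.32556


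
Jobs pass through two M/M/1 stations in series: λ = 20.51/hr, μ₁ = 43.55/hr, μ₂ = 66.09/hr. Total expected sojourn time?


Each node sees arrival rate λ = 20.51/hr (tandem ⇒ throughput preserved).
W₁ = 1/(μ₁−λ) = 1/(43.55−20.51) = 0.04340 hr
W₂ = 1/(μ₂−λ) = 1/(66.09−20.51) = 0.02194 hr
W_total = W₁ + W₂ = 0.04340 + 0.02194 = 0.06534 hr

Final: 0.06534 hr


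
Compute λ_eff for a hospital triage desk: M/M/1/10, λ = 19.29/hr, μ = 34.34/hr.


ρ = 0.5617; P_K = (1−ρ)ρ^10/(1−ρ^11) = 0.001373
λ_eff = λ(1 − P_K) = 19.29·(1 − 0.001373) = 19.29·0.998627 = 19.2635 /hr

Final: 19.2635 /hr


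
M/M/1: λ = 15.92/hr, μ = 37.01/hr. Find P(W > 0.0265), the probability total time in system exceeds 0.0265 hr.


W ~ Exponential(μ−λ) for M/M/1.
μ − λ = 37.01 − 15.92 = 21.0900
P(W > t) = e^{−(μ−λ)t} = e^{−0.5589} = 0.571846

Final: 0.571846


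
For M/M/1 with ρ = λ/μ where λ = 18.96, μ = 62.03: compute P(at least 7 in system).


ρ = 18.96/62.03 = 0.3057
P(N ≥ n) = ρ^n = 0.3057^7 = 0.0002493

Final: 0.0002493


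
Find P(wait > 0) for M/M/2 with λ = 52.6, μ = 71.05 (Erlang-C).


a = λ/μ = 0.7403; ρ = a/2 = 0.3702
P₀ = 0.459682 (from M/M/c formula)
C(c,a) = [a^c/(c!(1−ρ))]·P₀ = [0.54808/(2·0.6298)]·0.459682
= 0.43510·0.459682 = 0.200005

Final: 0.200005


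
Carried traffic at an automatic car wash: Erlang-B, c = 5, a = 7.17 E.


B(5,7.17) = 0.434612 (Erlang-B)
Carried load = a(1 − B) = 7.17·(1 − 0.434612) = 7.17·0.565388 = 4.0538 E

Final: 4.0538 Erlangs


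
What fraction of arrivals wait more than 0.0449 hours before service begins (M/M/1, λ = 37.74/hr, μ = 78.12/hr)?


ρ = 37.74/78.12 = 0.4831
P(Wq > t) = ρ·e^{−(μ−λ)t} = 0.4831·e^{−1.8131}
= 0.4831·0.163154 = 0.078820

Final: 0.078820


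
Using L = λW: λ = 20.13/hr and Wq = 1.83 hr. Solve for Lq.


Lq = λWq = 20.13·1.83 = 36.8379

Final: 36.8379


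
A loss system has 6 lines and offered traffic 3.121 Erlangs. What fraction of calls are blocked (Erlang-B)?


B(c,a) = (a^c/c!) / Σ_{k=0}^{c} a^k/k!
a^6/6! = 1.283601
Σ terms (k=0..6): 1.00000 + 3.12100 + 4.87032 + 5.06676 + 3.95334 + 2.46767 + 1.28360 = 21.762688
B = 1.283601/21.762688 = 0.058982

Final: 0.058982


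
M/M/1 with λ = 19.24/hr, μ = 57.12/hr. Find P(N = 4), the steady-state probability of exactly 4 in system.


ρ = 19.24/57.12 = 0.3368
P_n = (1−ρ)·ρ^n = (1 − 0.3368)·0.3368^4 = 0.6632·0.012873 = 0.008537

Final: 0.008537


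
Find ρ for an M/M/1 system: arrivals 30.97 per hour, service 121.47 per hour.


ρ = λ/μ = 30.97/121.47 = 0.2550

Final: 0.2550


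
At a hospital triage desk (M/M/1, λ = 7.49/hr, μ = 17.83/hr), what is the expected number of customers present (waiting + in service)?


ρ = λ/μ = 7.49/17.83 = 0.4201
L = ρ/(1−ρ) = 0.4201/(1 − 0.4201) = 0.4201/0.5799 = 0.7244

Final: 0.7244


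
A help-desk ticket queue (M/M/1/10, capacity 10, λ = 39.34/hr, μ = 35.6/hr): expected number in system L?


ρ = 39.34/35.6 = 1.1051
L = ρ[1 − (K+1)ρ^K + Kρ^(K+1)] / [(1−ρ)(1−ρ^(K+1))]
Numerator: 1.1051·(1 − 11·2.715461 + 10·3.000737) = 1.256779
Denominator: (-0.1051)·(-2.000737) = 0.210190
L = 1.256779/0.210190 = 5.9793

Final: 5.9793


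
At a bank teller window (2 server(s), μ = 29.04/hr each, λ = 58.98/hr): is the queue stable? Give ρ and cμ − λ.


Total capacity cμ = 2·29.04 = 58.08/hr
ρ = λ/(cμ) = 58.98/58.08 = 1.0155
Stable ⇔ ρ < 1: NO
Spare capacity = cμ − λ = 58.08 − 58.98 = -0.90/hr

Final: ρ = 1.0155; unstable; margin = -0.90/hr


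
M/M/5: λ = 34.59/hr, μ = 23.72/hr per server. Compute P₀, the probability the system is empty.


a = λ/μ = 34.59/23.72 = 1.4583; ρ = a/c = 0.2917
Σ_{k=0}^{4} a^k/k! (terms k=0..4) = 1.00000 + 1.45826 + 1.06327 + 0.51684 + 0.18842 = 4.22679
Tail: a^5/(5!(1−ρ)) = 6.59446/(120·0.7083) = 0.07758
P₀ = 1/(4.22679 + 0.07758) = 1/4.30437 = 0.232322

Final: 0.232322


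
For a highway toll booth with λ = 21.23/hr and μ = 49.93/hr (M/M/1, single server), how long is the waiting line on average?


ρ = 21.23/49.93 = 0.4252
Lq = ρ²/(1−ρ) = 0.1808/0.5748 = 0.3145

Final: 0.3145


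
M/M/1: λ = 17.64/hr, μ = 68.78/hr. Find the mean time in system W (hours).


W = 1/(μ−λ) = 1/(68.78 − 17.64) = 1/51.14 = 0.01955 hr

Final: 0.01955 hr


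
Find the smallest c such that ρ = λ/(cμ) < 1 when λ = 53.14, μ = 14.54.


Stability requires cμ > λ ⇔ c > λ/μ.
λ/μ = 53.14/14.54 = 3.6547
Minimum integer c = ⌊3.6547⌋ + 1 = 4
Check: 4·14.54 = 58.16 > 53.14, while 3·14.54 = 43.62 ≤ 53.14

Final: 4 servers


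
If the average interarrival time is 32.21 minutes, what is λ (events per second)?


λ = 1/(interarrival time) in consistent units.
1 second = 0.0166667 min, so λ = 0.0166667/32.21 = 0.0005174 per second

Final: 0.0005174 /sec


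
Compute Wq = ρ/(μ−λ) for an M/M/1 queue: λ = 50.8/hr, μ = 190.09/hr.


ρ = 50.8/190.09 = 0.2672
Wq = ρ/(μ−λ) = 0.2672/(190.09 − 50.8) = 0.2672/139.29 = 0.001919 hr

Final: 0.001919 hr


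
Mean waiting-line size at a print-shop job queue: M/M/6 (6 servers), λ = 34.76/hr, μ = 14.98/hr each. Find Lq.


a = λ/μ = 2.3204; ρ = a/6 = 0.3867
P₀ = 0.097875
Lq = P₀·a^c·ρ / (c!·(1−ρ)²) = 0.097875·156.10173·0.3867/(720·0.37609)
= 0.02182

Final: 0.02182


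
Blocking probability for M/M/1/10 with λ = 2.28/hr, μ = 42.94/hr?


ρ = λ/μ = 2.28/42.94 = 0.05310
P_K = (1−ρ)ρ^K/(1−ρ^(K+1)) = (0.9469·1.781e-13)/(1 − 9.458e-15)
= 1.687e-13/1.000000 = 1.687e-13

Final: 1.687e-13


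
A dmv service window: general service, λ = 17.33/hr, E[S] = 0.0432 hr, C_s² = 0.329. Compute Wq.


ρ = λ·E[S] = 17.33·0.0432 = 0.7487
E[S²] = E[S]²(1+C_s²) = 0.0432²·(1+0.329) = 0.002480
Wq = λ·E[S²]/(2(1−ρ)) = 17.33·0.002480/(2·0.2513) = 0.08551 hr

Final: 0.08551 hr


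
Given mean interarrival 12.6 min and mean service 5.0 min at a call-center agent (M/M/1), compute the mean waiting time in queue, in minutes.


λ = 60/12.6 = 4.7619 /hr
μ = 60/5.0 = 12.0000 /hr
ρ = λ/μ = 4.7619/12.0000 = 0.3968
Wq = ρ/(μ−λ) = 0.3968/(12.0000−4.7619) = 0.05482 hr
In minutes: 0.05482·60 = 3.289 min

Final: 3.289 min


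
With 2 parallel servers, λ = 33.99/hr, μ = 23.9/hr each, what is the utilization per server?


ρ = λ/(cμ) = 33.99/(2·23.9) = 33.99/47.80 = 0.7111

Final: 0.7111


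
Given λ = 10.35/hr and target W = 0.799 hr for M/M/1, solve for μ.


W = 1/(μ−λ) ⇒ μ − λ = 1/W = 1/0.799 = 1.2516
μ = λ + 1/W = 10.35 + 1.2516 = 11.6016 per hr

Final: 11.6016 /hr


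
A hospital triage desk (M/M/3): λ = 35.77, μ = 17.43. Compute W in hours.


a = 2.0522; ρ = 0.6841; P₀ = 0.102907
Lq = P₀·a^c·ρ/(c!(1−ρ)²) = 1.01596
Wq = Lq/λ = 1.01596/35.77 = 0.02840 hr
W = Wq + 1/μ = 0.02840 + 0.05737 = 0.08577 hr

Final: 0.08577 hr


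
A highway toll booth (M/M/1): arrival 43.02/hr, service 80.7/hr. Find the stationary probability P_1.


ρ = 43.02/80.7 = 0.5331
P_n = (1−ρ)·ρ^n = (1 − 0.5331)·0.5331^1 = 0.4669·0.533086 = 0.248905

Final: 0.248905


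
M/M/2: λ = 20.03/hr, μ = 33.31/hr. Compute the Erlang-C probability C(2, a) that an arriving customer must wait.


a = λ/μ = 0.6013; ρ = a/2 = 0.3007
P₀ = 0.537680 (from M/M/c formula)
C(c,a) = [a^c/(c!(1−ρ))]·P₀ = [0.36159/(2·0.6993)]·0.537680
= 0.25852·0.537680 = 0.139001

Final: 0.139001


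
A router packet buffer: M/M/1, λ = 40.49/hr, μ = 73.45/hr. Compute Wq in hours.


ρ = 40.49/73.45 = 0.5513
Wq = ρ/(μ−λ) = 0.5513/(73.45 − 40.49) = 0.5513/32.96 = 0.01673 hr

Final: 0.01673 hr


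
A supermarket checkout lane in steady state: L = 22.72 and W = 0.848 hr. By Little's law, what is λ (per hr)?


λ = L/W = 22.72/0.848 = 26.7925 /hr

Final: 26.7925 /hr


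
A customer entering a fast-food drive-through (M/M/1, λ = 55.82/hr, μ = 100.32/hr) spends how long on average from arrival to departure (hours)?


W = 1/(μ−λ) = 1/(100.32 − 55.82) = 1/44.50 = 0.02247 hr

Final: 0.02247 hr


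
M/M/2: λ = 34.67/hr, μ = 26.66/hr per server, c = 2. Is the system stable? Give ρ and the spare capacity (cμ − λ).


Total capacity cμ = 2·26.66 = 53.32/hr
ρ = λ/(cμ) = 34.67/53.32 = 0.6502
Stable ⇔ ρ < 1: YES
Spare capacity = cμ − λ = 53.32 − 34.67 = 18.65/hr

Final: ρ = 0.6502; stable; margin = 18.65/hr


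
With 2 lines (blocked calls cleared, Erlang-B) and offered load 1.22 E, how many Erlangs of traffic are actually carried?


B(2,1.22) = 0.251063 (Erlang-B)
Carried load = a(1 − B) = 1.22·(1 − 0.251063) = 1.22·0.748937 = 0.9137 E

Final: 0.9137 Erlangs


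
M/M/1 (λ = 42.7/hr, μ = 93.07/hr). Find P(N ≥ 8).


ρ = 42.7/93.07 = 0.4588
P(N ≥ n) = ρ^n = 0.4588^8 = 0.001963

Final: 0.001963


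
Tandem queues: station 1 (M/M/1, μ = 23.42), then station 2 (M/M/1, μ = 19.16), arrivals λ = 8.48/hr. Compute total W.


Each node sees arrival rate λ = 8.48/hr (tandem ⇒ throughput preserved).
W₁ = 1/(μ₁−λ) = 1/(23.42−8.48) = 0.06693 hr
W₂ = 1/(μ₂−λ) = 1/(19.16−8.48) = 0.09363 hr
W_total = W₁ + W₂ = 0.06693 + 0.09363 = 0.16057 hr

Final: 0.16057 hr


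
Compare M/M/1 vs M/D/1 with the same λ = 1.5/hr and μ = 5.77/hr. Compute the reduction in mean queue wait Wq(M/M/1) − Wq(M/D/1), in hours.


ρ = 1.5/5.77 = 0.2600
Wq(M/M/1) = ρ/(μ−λ) = 0.2600/4.27 = 0.06088 hr
Wq(M/D/1) = ρ/(2(μ−λ)) = 0.03044 hr
Savings = 0.06088 − 0.03044 = 0.03044 hr

Final: 0.03044 hr


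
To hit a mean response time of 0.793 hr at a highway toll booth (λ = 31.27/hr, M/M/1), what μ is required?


W = 1/(μ−λ) ⇒ μ − λ = 1/W = 1/0.793 = 1.2610
μ = λ + 1/W = 31.27 + 1.2610 = 32.5310 per hr

Final: 32.5310 /hr


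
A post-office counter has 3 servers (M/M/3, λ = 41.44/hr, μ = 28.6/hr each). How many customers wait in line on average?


a = λ/μ = 1.4490; ρ = a/3 = 0.4830
P₀ = 0.223249
Lq = P₀·a^c·ρ / (c!·(1−ρ)²) = 0.223249·3.04201·0.4830/(6·0.26731)
= 0.20451

Final: 0.20451


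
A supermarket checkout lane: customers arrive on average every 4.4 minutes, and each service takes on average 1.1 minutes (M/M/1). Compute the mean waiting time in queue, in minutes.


λ = 60/4.4 = 13.6364 /hr
μ = 60/1.1 = 54.5455 /hr
ρ = λ/μ = 13.6364/54.5455 = 0.2500
Wq = ρ/(μ−λ) = 0.2500/(54.5455−13.6364) = 0.006111 hr
In minutes: 0.006111·60 = 0.3667 min

Final: 0.3667 min


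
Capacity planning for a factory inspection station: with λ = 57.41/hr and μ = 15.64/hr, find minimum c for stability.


Stability requires cμ > λ ⇔ c > λ/μ.
λ/μ = 57.41/15.64 = 3.6707
Minimum integer c = ⌊3.6707⌋ + 1 = 4
Check: 4·15.64 = 62.56 > 57.41, while 3·15.64 = 46.92 ≤ 57.41

Final: 4 servers


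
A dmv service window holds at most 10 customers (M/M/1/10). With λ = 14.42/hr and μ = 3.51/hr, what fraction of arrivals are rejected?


ρ = λ/μ = 14.42/3.51 = 4.1083
P_K = (1−ρ)ρ^K/(1−ρ^(K+1)) = (-3.1083·1369561.185293)/(1 − 5626516.322484)
= -4256955.137191/-5626515.322484 = 0.756588

Final: 0.756588


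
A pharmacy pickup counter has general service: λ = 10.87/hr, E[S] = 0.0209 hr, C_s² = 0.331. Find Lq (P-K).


ρ = λ·E[S] = 10.87·0.0209 = 0.2272
Lq = ρ²(1+C_s²)/(2(1−ρ)) = 0.05161·(1+0.331)/(2·0.7728)
= 0.05161·1.3310/1.5456 = 0.04445

Final: 0.04445


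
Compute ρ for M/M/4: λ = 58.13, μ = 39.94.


ρ = λ/(cμ) = 58.13/(4·39.94) = 58.13/159.76 = 0.3639

Final: 0.3639


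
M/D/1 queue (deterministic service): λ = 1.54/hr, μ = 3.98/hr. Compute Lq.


ρ = 1.54/3.98 = 0.3869
M/D/1: Lq = ρ²/(2(1−ρ)) = 0.1497/(2·0.6131) = 0.12211

Final: 0.12211


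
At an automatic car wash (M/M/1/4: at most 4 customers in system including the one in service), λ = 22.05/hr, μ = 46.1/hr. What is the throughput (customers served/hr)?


ρ = 0.4783; P_K = (1−ρ)ρ^4/(1−ρ^5) = 0.028006
λ_eff = λ(1 − P_K) = 22.05·(1 − 0.028006) = 22.05·0.971994 = 21.4325 /hr

Final: 21.4325 /hr


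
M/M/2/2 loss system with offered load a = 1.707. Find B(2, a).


B(c,a) = (a^c/c!) / Σ_{k=0}^{c} a^k/k!
a^2/2! = 1.456925
Σ terms (k=0..2): 1.00000 + 1.70700 + 1.45692 = 4.163925
B = 1.456925/4.163925 = 0.349892

Final: 0.349892


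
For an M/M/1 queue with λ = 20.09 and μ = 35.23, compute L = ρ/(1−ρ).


ρ = λ/μ = 20.09/35.23 = 0.5703
L = ρ/(1−ρ) = 0.5703/(1 − 0.5703) = 0.5703/0.4297 = 1.3269

Final: 1.3269


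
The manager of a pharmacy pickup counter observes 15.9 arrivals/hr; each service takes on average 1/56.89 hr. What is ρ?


ρ = λ/μ = 15.9/56.89 = 0.2795

Final: 0.2795


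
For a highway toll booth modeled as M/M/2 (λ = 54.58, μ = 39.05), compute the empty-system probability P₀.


a = λ/μ = 54.58/39.05 = 1.3977; ρ = a/c = 0.6988
Σ_{k=0}^{1} a^k/k! (terms k=0..1) = 1.00000 + 1.39770 = 2.39770
Tail: a^2/(2!(1−ρ)) = 1.95355/(2·0.3012) = 3.24346
P₀ = 1/(2.39770 + 3.24346) = 1/5.64116 = 0.177269

Final: 0.177269


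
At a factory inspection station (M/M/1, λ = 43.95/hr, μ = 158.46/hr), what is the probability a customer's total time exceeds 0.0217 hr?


W ~ Exponential(μ−λ) for M/M/1.
μ − λ = 158.46 − 43.95 = 114.5100
P(W > t) = e^{−(μ−λ)t} = e^{−2.4849} = 0.083337

Final: 0.083337


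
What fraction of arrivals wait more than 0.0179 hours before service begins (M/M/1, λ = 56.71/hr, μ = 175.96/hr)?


ρ = 56.71/175.96 = 0.3223
P(Wq > t) = ρ·e^{−(μ−λ)t} = 0.3223·e^{−2.1346}
= 0.3223·0.118295 = 0.038125

Final: 0.038125


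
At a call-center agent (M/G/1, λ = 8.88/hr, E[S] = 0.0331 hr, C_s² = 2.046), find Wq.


ρ = λ·E[S] = 8.88·0.0331 = 0.2939
E[S²] = E[S]²(1+C_s²) = 0.0331²·(1+2.046) = 0.003337
Wq = λ·E[S²]/(2(1−ρ)) = 8.88·0.003337/(2·0.7061) = 0.02099 hr

Final: 0.02099 hr


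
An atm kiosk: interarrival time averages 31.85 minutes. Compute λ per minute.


λ = 1/(interarrival time) in consistent units.
1 minute = 1 min, so λ = 1/31.85 = 0.03140 per minute

Final: 0.03140 /min


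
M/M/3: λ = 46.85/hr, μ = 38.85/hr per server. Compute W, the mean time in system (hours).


a = 1.2059; ρ = 0.4020; P₀ = 0.292245
Lq = P₀·a^c·ρ/(c!(1−ρ)²) = 0.09601
Wq = Lq/λ = 0.09601/46.85 = 0.002049 hr
W = Wq + 1/μ = 0.002049 + 0.02574 = 0.02779 hr

Final: 0.02779 hr


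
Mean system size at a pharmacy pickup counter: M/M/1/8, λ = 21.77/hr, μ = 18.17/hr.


ρ = 21.77/18.17 = 1.1981
L = ρ[1 − (K+1)ρ^K + Kρ^(K+1)] / [(1−ρ)(1−ρ^(K+1))]
Numerator: 1.1981·(1 − 9·4.246470 + 8·5.087817) = 4.174656
Denominator: (-0.1981)·(-4.087817) = 0.809914
L = 4.174656/0.809914 = 5.1544

Final: 5.1544


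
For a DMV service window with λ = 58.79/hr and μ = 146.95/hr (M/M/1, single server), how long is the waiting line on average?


ρ = 58.79/146.95 = 0.4001
Lq = ρ²/(1−ρ) = 0.1601/0.5999 = 0.2668

Final: 0.2668


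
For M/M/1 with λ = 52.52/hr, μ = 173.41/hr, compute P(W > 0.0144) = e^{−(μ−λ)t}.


W ~ Exponential(μ−λ) for M/M/1.
μ − λ = 173.41 − 52.52 = 120.8900
P(W > t) = e^{−(μ−λ)t} = e^{−1.7408} = 0.175377

Final: 0.175377


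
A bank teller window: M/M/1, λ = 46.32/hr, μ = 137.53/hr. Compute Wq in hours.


ρ = 46.32/137.53 = 0.3368
Wq = ρ/(μ−λ) = 0.3368/(137.53 − 46.32) = 0.3368/91.21 = 0.003693 hr

Final: 0.003693 hr


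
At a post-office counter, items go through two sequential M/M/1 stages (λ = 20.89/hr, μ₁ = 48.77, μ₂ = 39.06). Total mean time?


Each node sees arrival rate λ = 20.89/hr (tandem ⇒ throughput preserved).
W₁ = 1/(μ₁−λ) = 1/(48.77−20.89) = 0.03587 hr
W₂ = 1/(μ₂−λ) = 1/(39.06−20.89) = 0.05504 hr
W_total = W₁ + W₂ = 0.03587 + 0.05504 = 0.09090 hr

Final: 0.09090 hr


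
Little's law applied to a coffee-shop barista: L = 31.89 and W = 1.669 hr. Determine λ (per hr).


λ = L/W = 31.89/1.669 = 19.1072 /hr

Final: 19.1072 /hr


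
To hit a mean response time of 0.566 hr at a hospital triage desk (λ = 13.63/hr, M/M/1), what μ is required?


W = 1/(μ−λ) ⇒ μ − λ = 1/W = 1/0.566 = 1.7668
μ = λ + 1/W = 13.63 + 1.7668 = 15.3968 per hr

Final: 15.3968 /hr


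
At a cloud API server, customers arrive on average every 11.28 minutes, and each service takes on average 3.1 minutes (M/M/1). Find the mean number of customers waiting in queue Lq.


λ = 60/11.28 = 5.3191 /hr
μ = 60/3.1 = 19.3548 /hr
ρ = λ/μ = 5.3191/19.3548 = 0.2748
Lq = ρ²/(1−ρ) = 0.07553/0.7252 = 0.1042

Final: 0.1042


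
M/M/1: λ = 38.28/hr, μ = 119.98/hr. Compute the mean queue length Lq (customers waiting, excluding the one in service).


ρ = 38.28/119.98 = 0.3191
Lq = ρ²/(1−ρ) = 0.1018/0.6809 = 0.1495

Final: 0.1495


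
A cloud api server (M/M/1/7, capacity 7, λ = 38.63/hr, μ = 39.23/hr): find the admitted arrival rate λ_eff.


ρ = 0.9847; P_K = (1−ρ)ρ^7/(1−ρ^8) = 0.118362
λ_eff = λ(1 − P_K) = 38.63·(1 − 0.118362) = 38.63·0.881638 = 34.0577 /hr

Final: 34.0577 /hr


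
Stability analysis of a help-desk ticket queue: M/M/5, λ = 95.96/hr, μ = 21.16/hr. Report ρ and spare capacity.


Total capacity cμ = 5·21.16 = 105.80/hr
ρ = λ/(cμ) = 95.96/105.80 = 0.9070
Stable ⇔ ρ < 1: YES
Spare capacity = cμ − λ = 105.80 − 95.96 = 9.84/hr

Final: ρ = 0.9070; stable; margin = 9.84/hr


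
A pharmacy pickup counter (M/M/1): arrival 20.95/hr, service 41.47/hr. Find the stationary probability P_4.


ρ = 20.95/41.47 = 0.5052
P_n = (1−ρ)·ρ^n = (1 − 0.5052)·0.5052^4 = 0.4948·0.065133 = 0.032229

Final: 0.032229


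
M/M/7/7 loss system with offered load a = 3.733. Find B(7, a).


B(c,a) = (a^c/c!) / Σ_{k=0}^{c} a^k/k!
a^7/7! = 2.004358
Σ terms (k=0..7): 1.00000 + 3.73300 + 6.96764 + 8.67007 + 8.09134 + 6.04100 + 3.75851 + 2.00436 = 40.265926
B = 2.004358/40.265926 = 0.049778

Final: 0.049778


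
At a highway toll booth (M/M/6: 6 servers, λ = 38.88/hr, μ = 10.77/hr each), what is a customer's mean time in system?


a = 3.6100; ρ = 0.6017; P₀ = 0.025726
Lq = P₀·a^c·ρ/(c!(1−ρ)²) = 0.29990
Wq = Lq/λ = 0.29990/38.88 = 0.007714 hr
W = Wq + 1/μ = 0.007714 + 0.09285 = 0.10056 hr

Final: 0.10056 hr


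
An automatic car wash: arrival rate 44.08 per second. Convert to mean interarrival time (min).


Mean interarrival time = 1/λ = 1/44.08 second = 0.02269 second
In minutes: 0.02269 × 0.0166667 = 0.0003781 min

Final: 0.0003781 min


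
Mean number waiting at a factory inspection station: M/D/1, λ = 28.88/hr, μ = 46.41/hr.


ρ = 28.88/46.41 = 0.6223
M/D/1: Lq = ρ²/(2(1−ρ)) = 0.3872/(2·0.3777) = 0.51259

Final: 0.51259


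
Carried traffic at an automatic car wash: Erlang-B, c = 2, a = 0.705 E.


B(2,0.705) = 0.127213 (Erlang-B)
Carried load = a(1 − B) = 0.705·(1 − 0.127213) = 0.705·0.872787 = 0.6153 E

Final: 0.6153 Erlangs


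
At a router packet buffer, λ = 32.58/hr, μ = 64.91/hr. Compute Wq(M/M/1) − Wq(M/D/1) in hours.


ρ = 32.58/64.91 = 0.5019
Wq(M/M/1) = ρ/(μ−λ) = 0.5019/32.33 = 0.01553 hr
Wq(M/D/1) = ρ/(2(μ−λ)) = 0.007763 hr
Savings = 0.01553 − 0.007763 = 0.007763 hr

Final: 0.007763 hr


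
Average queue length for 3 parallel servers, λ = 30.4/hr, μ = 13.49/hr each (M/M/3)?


a = λ/μ = 2.2535; ρ = a/3 = 0.7512
P₀ = 0.074304
Lq = P₀·a^c·ρ / (c!·(1−ρ)²) = 0.074304·11.44419·0.7512/(6·0.06191)
= 1.71948

Final: 1.71948


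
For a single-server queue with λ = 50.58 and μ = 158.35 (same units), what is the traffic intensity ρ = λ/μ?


ρ = λ/μ = 50.58/158.35 = 0.3194

Final: 0.3194


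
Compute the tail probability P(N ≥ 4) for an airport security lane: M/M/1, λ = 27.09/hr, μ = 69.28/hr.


ρ = 27.09/69.28 = 0.3910
P(N ≥ n) = ρ^n = 0.3910^4 = 0.023378

Final: 0.023378


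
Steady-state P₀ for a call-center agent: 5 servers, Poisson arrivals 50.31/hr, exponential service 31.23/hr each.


a = λ/μ = 50.31/31.23 = 1.6110; ρ = a/c = 0.3222
Σ_{k=0}^{4} a^k/k! (terms k=0..4) = 1.00000 + 1.61095 + 1.29758 + 0.69678 + 0.28062 = 4.88593
Tail: a^5/(5!(1−ρ)) = 10.84955/(120·0.6778) = 0.13339
P₀ = 1/(4.88593 + 0.13339) = 1/5.01932 = 0.199230

Final: 0.199230


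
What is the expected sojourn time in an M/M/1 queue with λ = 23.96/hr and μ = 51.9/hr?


W = 1/(μ−λ) = 1/(51.9 − 23.96) = 1/27.94 = 0.03579 hr

Final: 0.03579 hr


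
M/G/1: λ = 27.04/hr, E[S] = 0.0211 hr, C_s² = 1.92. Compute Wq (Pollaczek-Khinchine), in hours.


ρ = λ·E[S] = 27.04·0.0211 = 0.5705
E[S²] = E[S]²(1+C_s²) = 0.0211²·(1+1.92) = 0.001300
Wq = λ·E[S²]/(2(1−ρ)) = 27.04·0.001300/(2·0.4295) = 0.04093 hr

Final: 0.04093 hr


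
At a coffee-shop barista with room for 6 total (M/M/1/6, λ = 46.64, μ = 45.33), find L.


ρ = 46.64/45.33 = 1.0289
L = ρ[1 − (K+1)ρ^K + Kρ^(K+1)] / [(1−ρ)(1−ρ^(K+1))]
Numerator: 1.0289·(1 − 7·1.186416 + 6·1.220702) = 0.019861
Denominator: (-0.02890)·(-0.220702) = 0.006378
L = 0.019861/0.006378 = 3.1139

Final: 3.1139


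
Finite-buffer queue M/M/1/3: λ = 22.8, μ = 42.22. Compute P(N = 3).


ρ = λ/μ = 22.8/42.22 = 0.5400
P_K = (1−ρ)ρ^K/(1−ρ^(K+1)) = (0.4600·0.157489)/(1 − 0.085048)
= 0.072440/0.914952 = 0.079174

Final: 0.079174


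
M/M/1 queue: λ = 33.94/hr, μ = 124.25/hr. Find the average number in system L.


ρ = λ/μ = 33.94/124.25 = 0.2732
L = ρ/(1−ρ) = 0.2732/(1 − 0.2732) = 0.2732/0.7268 = 0.3758

Final: 0.3758


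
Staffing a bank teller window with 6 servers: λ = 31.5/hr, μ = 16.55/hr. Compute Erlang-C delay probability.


a = λ/μ = 1.9033; ρ = a/6 = 0.3172
P₀ = 0.148909 (from M/M/c formula)
C(c,a) = [a^c/(c!(1−ρ))]·P₀ = [47.54177/(720·0.6828)]·0.148909
= 0.09671·0.148909 = 0.014401

Final: 0.014401


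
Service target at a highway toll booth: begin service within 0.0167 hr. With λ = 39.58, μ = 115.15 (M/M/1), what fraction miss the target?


ρ = 39.58/115.15 = 0.3437
P(Wq > t) = ρ·e^{−(μ−λ)t} = 0.3437·e^{−1.2620}
= 0.3437·0.283082 = 0.097302

Final: 0.097302


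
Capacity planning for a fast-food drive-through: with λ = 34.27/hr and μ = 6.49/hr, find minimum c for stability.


Stability requires cμ > λ ⇔ c > λ/μ.
λ/μ = 34.27/6.49 = 5.2804
Minimum integer c = ⌊5.2804⌋ + 1 = 6
Check: 6·6.49 = 38.94 > 34.27, while 5·6.49 = 32.45 ≤ 34.27

Final: 6 servers


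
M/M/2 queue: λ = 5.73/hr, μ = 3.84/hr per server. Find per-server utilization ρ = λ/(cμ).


ρ = λ/(cμ) = 5.73/(2·3.84) = 5.73/7.68 = 0.7461

Final: 0.7461


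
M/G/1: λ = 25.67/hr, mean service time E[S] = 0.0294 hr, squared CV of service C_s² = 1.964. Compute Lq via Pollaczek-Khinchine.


ρ = λ·E[S] = 25.67·0.0294 = 0.7547
Lq = ρ²(1+C_s²)/(2(1−ρ)) = 0.5696·(1+1.964)/(2·0.2453)
= 0.5696·2.9640/0.4906 = 3.44107

Final: 3.44107


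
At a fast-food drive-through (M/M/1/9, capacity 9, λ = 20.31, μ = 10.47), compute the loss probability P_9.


ρ = λ/μ = 20.31/10.47 = 1.9398
P_K = (1−ρ)ρ^K/(1−ρ^(K+1)) = (-0.9398·388.927969)/(1 − 754.453395)
= -365.525426/-753.453395 = 0.485133

Final: 0.485133


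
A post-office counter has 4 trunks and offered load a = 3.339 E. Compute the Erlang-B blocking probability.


B(c,a) = (a^c/c!) / Σ_{k=0}^{c} a^k/k!
a^4/4! = 5.179102
Σ terms (k=0..4): 1.00000 + 3.33900 + 5.57446 + 6.20437 + 5.17910 = 21.296937
B = 5.179102/21.296937 = 0.243185

Final: 0.243185


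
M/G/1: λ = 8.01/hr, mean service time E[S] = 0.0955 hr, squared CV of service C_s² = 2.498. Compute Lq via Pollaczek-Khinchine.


ρ = λ·E[S] = 8.01·0.0955 = 0.7650
Lq = ρ²(1+C_s²)/(2(1−ρ)) = 0.5852·(1+2.498)/(2·0.2350)
= 0.5852·3.4980/0.4701 = 4.35422

Final: 4.35422


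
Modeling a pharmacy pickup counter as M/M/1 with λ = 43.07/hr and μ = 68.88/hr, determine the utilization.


ρ = λ/μ = 43.07/68.88 = 0.6253

Final: 0.6253


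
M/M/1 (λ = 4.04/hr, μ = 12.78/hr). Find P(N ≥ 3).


ρ = 4.04/12.78 = 0.3161
P(N ≥ n) = ρ^n = 0.3161^3 = 0.031590

Final: 0.031590


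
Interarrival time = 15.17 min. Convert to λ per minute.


λ = 1/(interarrival time) in consistent units.
1 minute = 1 min, so λ = 1/15.17 = 0.06592 per minute

Final: 0.06592 /min


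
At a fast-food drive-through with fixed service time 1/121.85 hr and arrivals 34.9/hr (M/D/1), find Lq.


ρ = 34.9/121.85 = 0.2864
M/D/1: Lq = ρ²/(2(1−ρ)) = 0.08204/(2·0.7136) = 0.05748

Final: 0.05748


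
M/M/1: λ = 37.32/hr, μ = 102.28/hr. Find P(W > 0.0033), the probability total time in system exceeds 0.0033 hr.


W ~ Exponential(μ−λ) for M/M/1.
μ − λ = 102.28 − 37.32 = 64.9600
P(W > t) = e^{−(μ−λ)t} = e^{−0.2144} = 0.807051

Final: 0.807051


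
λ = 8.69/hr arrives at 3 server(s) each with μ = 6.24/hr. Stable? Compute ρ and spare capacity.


Total capacity cμ = 3·6.24 = 18.72/hr
ρ = λ/(cμ) = 8.69/18.72 = 0.4642
Stable ⇔ ρ < 1: YES
Spare capacity = cμ − λ = 18.72 − 8.69 = 10.03/hr

Final: ρ = 0.4642; stable; margin = 10.03/hr


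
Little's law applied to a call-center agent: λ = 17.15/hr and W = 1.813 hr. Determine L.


L = λW = 17.15·1.813 = 31.0929

Final: 31.0929


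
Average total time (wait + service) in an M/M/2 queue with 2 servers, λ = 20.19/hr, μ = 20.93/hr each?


a = 0.9646; ρ = 0.4823; P₀ = 0.349234
Lq = P₀·a^c·ρ/(c!(1−ρ)²) = 0.29244
Wq = Lq/λ = 0.29244/20.19 = 0.01448 hr
W = Wq + 1/μ = 0.01448 + 0.04778 = 0.06226 hr

Final: 0.06226 hr


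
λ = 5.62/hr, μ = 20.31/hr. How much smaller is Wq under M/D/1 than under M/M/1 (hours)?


ρ = 5.62/20.31 = 0.2767
Wq(M/M/1) = ρ/(μ−λ) = 0.2767/14.69 = 0.01884 hr
Wq(M/D/1) = ρ/(2(μ−λ)) = 0.009418 hr
Savings = 0.01884 − 0.009418 = 0.009418 hr

Final: 0.009418 hr


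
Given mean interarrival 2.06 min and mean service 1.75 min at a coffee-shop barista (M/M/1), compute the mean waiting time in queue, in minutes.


λ = 60/2.06 = 29.1262 /hr
μ = 60/1.75 = 34.2857 /hr
ρ = λ/μ = 29.1262/34.2857 = 0.8495
Wq = ρ/(μ−λ) = 0.8495/(34.2857−29.1262) = 0.16465 hr
In minutes: 0.16465·60 = 9.879 min

Final: 9.879 min


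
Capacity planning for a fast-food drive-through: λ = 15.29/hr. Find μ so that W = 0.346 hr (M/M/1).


W = 1/(μ−λ) ⇒ μ − λ = 1/W = 1/0.346 = 2.8902
μ = λ + 1/W = 15.29 + 2.8902 = 18.1802 per hr

Final: 18.1802 /hr


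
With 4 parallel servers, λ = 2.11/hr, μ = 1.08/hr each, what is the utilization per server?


ρ = λ/(cμ) = 2.11/(4·1.08) = 2.11/4.32 = 0.4884

Final: 0.4884


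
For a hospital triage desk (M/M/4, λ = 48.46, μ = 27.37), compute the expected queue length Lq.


a = λ/μ = 1.7706; ρ = a/4 = 0.4426
P₀ = 0.166730
Lq = P₀·a^c·ρ / (c!·(1−ρ)²) = 0.166730·9.82731·0.4426/(24·0.31065)
= 0.09728

Final: 0.09728


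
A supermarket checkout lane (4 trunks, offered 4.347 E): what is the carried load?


B(4,4.347) = 0.343100 (Erlang-B)
Carried load = a(1 − B) = 4.347·(1 − 0.343100) = 4.347·0.656900 = 2.8555 E

Final: 2.8555 Erlangs


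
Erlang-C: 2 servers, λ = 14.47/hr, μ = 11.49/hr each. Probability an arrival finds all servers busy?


a = λ/μ = 1.2594; ρ = a/2 = 0.6297
P₀ = 0.227236 (from M/M/c formula)
C(c,a) = [a^c/(c!(1−ρ))]·P₀ = [1.58598/(2·0.3703)]·0.227236
= 2.14135·0.227236 = 0.486592

Final: 0.486592


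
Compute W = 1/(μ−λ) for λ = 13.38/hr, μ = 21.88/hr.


W = 1/(μ−λ) = 1/(21.88 − 13.38) = 1/8.50 = 0.1176 hr

Final: 0.1176 hr


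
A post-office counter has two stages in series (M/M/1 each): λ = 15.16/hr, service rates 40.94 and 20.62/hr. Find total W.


Each node sees arrival rate λ = 15.16/hr (tandem ⇒ throughput preserved).
W₁ = 1/(μ₁−λ) = 1/(40.94−15.16) = 0.03879 hr
W₂ = 1/(μ₂−λ) = 1/(20.62−15.16) = 0.18315 hr
W_total = W₁ + W₂ = 0.03879 + 0.18315 = 0.22194 hr

Final: 0.22194 hr


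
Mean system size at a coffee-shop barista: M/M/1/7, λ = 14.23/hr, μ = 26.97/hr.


ρ = 14.23/26.97 = 0.5276
L = ρ[1 − (K+1)ρ^K + Kρ^(K+1)] / [(1−ρ)(1−ρ^(K+1))]
Numerator: 0.5276·(1 − 8·0.011383 + 7·0.006006) = 0.501757
Denominator: (0.4724)·(0.993994) = 0.469540
L = 0.501757/0.469540 = 1.0686

Final: 1.0686


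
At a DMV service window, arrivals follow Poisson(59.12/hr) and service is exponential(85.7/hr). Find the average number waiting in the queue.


ρ = 59.12/85.7 = 0.6898
Lq = ρ²/(1−ρ) = 0.4759/0.3102 = 1.5344

Final: 1.5344


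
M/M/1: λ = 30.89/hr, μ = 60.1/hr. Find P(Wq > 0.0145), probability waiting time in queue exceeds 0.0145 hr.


ρ = 30.89/60.1 = 0.5140
P(Wq > t) = ρ·e^{−(μ−λ)t} = 0.5140·e^{−0.4235}
= 0.5140·0.654722 = 0.336512

Final: 0.336512


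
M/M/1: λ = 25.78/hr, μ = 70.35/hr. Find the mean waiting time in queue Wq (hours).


ρ = 25.78/70.35 = 0.3665
Wq = ρ/(μ−λ) = 0.3665/(70.35 − 25.78) = 0.3665/44.57 = 0.008222 hr

Final: 0.008222 hr


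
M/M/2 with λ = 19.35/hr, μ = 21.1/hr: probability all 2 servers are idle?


a = λ/μ = 19.35/21.1 = 0.9171; ρ = a/c = 0.4585
Σ_{k=0}^{1} a^k/k! (terms k=0..1) = 1.00000 + 0.91706 = 1.91706
Tail: a^2/(2!(1−ρ)) = 0.84100/(2·0.5415) = 0.77659
P₀ = 1/(1.91706 + 0.77659) = 1/2.69365 = 0.371243

Final: 0.371243


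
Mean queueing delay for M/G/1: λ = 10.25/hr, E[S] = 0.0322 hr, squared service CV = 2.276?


ρ = λ·E[S] = 10.25·0.0322 = 0.3301
E[S²] = E[S]²(1+C_s²) = 0.0322²·(1+2.276) = 0.003397
Wq = λ·E[S²]/(2(1−ρ)) = 10.25·0.003397/(2·0.6700) = 0.02598 hr

Final: 0.02598 hr


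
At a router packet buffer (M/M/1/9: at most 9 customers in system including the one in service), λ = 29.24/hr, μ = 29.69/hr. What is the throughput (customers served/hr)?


ρ = 0.9848; P_K = (1−ρ)ρ^9/(1−ρ^10) = 0.093268
λ_eff = λ(1 − P_K) = 29.24·(1 − 0.093268) = 29.24·0.906732 = 26.5128 /hr

Final: 26.5128 /hr


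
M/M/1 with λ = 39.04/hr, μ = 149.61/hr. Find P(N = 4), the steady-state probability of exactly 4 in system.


ρ = 39.04/149.61 = 0.2609
P_n = (1−ρ)·ρ^n = (1 − 0.2609)·0.2609^4 = 0.7391·0.004637 = 0.003427

Final: 0.003427


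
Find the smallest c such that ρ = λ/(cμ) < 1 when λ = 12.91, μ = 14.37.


Stability requires cμ > λ ⇔ c > λ/μ.
λ/μ = 12.91/14.37 = 0.8984
Minimum integer c = ⌊0.8984⌋ + 1 = 1
Check: 1·14.37 = 14.37 > 12.91, while 0·14.37 = 0.00 ≤ 12.91

Final: 1 servers


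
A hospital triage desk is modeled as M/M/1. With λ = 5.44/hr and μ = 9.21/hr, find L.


ρ = λ/μ = 5.44/9.21 = 0.5907
L = ρ/(1−ρ) = 0.5907/(1 − 0.5907) = 0.5907/0.4093 = 1.4430

Final: 1.4430


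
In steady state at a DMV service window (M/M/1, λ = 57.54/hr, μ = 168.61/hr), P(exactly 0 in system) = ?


ρ = 57.54/168.61 = 0.3413
P_n = (1−ρ)·ρ^n = (1 − 0.3413)·0.3413^0 = 0.6587·1.000000 = 0.658739

Final: 0.658739


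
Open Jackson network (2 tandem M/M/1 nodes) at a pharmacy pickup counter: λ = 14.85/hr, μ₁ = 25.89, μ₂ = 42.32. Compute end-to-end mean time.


Each node sees arrival rate λ = 14.85/hr (tandem ⇒ throughput preserved).
W₁ = 1/(μ₁−λ) = 1/(25.89−14.85) = 0.09058 hr
W₂ = 1/(μ₂−λ) = 1/(42.32−14.85) = 0.03640 hr
W_total = W₁ + W₂ = 0.09058 + 0.03640 = 0.12698 hr

Final: 0.12698 hr


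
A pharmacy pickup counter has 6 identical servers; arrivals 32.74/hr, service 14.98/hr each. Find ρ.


ρ = λ/(cμ) = 32.74/(6·14.98) = 32.74/89.88 = 0.3643

Final: 0.3643


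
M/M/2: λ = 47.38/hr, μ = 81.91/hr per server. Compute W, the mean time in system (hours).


a = 0.5784; ρ = 0.2892; P₀ = 0.551326
Lq = P₀·a^c·ρ/(c!(1−ρ)²) = 0.05280
Wq = Lq/λ = 0.05280/47.38 = 0.001114 hr
W = Wq + 1/μ = 0.001114 + 0.01221 = 0.01332 hr

Final: 0.01332 hr


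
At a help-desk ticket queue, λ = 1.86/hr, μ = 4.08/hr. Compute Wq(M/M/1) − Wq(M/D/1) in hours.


ρ = 1.86/4.08 = 0.4559
Wq(M/M/1) = ρ/(μ−λ) = 0.4559/2.22 = 0.20535 hr
Wq(M/D/1) = ρ/(2(μ−λ)) = 0.10268 hr
Savings = 0.20535 − 0.10268 = 0.10268 hr

Final: 0.10268 hr


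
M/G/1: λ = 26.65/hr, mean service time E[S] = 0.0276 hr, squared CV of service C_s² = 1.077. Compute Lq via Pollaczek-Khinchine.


ρ = λ·E[S] = 26.65·0.0276 = 0.7355
Lq = ρ²(1+C_s²)/(2(1−ρ)) = 0.5410·(1+1.077)/(2·0.2645)
= 0.5410·2.0770/0.5289 = 2.12451

Final: 2.12451


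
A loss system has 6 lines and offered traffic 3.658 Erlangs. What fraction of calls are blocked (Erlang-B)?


B(c,a) = (a^c/c!) / Σ_{k=0}^{c} a^k/k!
a^6/6! = 3.327589
Σ terms (k=0..6): 1.00000 + 3.65800 + 6.69048 + 8.15793 + 7.46042 + 5.45805 + 3.32759 = 35.752471
B = 3.327589/35.752471 = 0.093073

Final: 0.093073


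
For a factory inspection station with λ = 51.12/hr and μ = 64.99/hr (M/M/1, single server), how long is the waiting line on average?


ρ = 51.12/64.99 = 0.7866
Lq = ρ²/(1−ρ) = 0.6187/0.2134 = 2.8991

Final: 2.8991
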